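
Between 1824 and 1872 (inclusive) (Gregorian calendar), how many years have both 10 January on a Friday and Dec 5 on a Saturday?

Check each year's weekday for 10 January and Dec 5:
  1824: Sat/Sun  1825: Mon/Mon  1826: Tue/Tue  1827: Wed/Wed  1828: Thu/Fri  1829: Sat/Sat  1830: Sun/Sun  1831: Mon/Mon  1832: Tue/Wed  1833: Thu/Thu  1834: Fri/Fri  1835: Sat/Sat  1836: Sun/Mon  1837: Tue/Tue  …(21 more)…  1859: Mon/Mon  1860: Tue/Wed  1861: Thu/Thu  1862: Fri/Fri  1863: Sat/Sat  1864: Sun/Mon  1865: Tue/Tue  1866: Wed/Wed  1867: Thu/Thu  1868: Fri/Sat ✓  1869: Sun/Sun  1870: Mon/Mon  1871: Tue/Tue  1872: Wed/Thu
Both conditions hold in: 1840, 1868 — 2.

2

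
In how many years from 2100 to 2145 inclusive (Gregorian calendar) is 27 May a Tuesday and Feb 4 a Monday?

Check each year's weekday for 27 May and Feb 4:
  2100: Thu/Thu  2101: Fri/Fri  2102: Sat/Sat  2103: Sun/Sun  2104: Tue/Mon ✓  2105: Wed/Wed  2106: Thu/Thu  2107: Fri/Fri  2108: Sun/Sat  2109: Mon/Mon  2110: Tue/Tue  2111: Wed/Wed  2112: Fri/Thu  2113: Sat/Sat  …(18 more)…  2132: Tue/Mon ✓  2133: Wed/Wed  2134: Thu/Thu  2135: Fri/Fri  2136: Sun/Sat  2137: Mon/Mon  2138: Tue/Tue  2139: Wed/Wed  2140: Fri/Thu  2141: Sat/Sat  2142: Sun/Sun  2143: Mon/Mon  2144: Wed/Tue  2145: Thu/Thu
Both conditions hold in: 2104, 2132 — 2.

2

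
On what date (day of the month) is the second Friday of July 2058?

July 1, 2058 is a Monday, so the first Friday is the 5th.
The second Friday is 5 + 7 = 12.

12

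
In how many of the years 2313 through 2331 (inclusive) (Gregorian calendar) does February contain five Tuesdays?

1

February has 28 days (29 in leap years); it has five Tuesdays when Tuesday falls among the first (month-length − 28) days — i.e. when February 1 is Tuesday in a leap year (never in a common year).
February 1 by year: 2313:Sat 2314:Sun 2315:Mon 2316:Tue✓ 2317:Thu 2318:Fri 2319:Sat 2320:Sun 2321:Tue 2322:Wed 2323:Thu 2324:Fri 2325:Sun 2326:Mon 2327:Tue 2328:Wed 2329:Fri 2330:Sat 2331:Sun
Years with five Tuesdays: 2316 → 1.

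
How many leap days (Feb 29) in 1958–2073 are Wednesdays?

4

Leap years in 1958–2073: 29 of them.
Feb 29 weekday advances by 5 (mod 7) from one leap year to the next four years later (or differs when a century non-leap intervenes).
Leap-day weekdays: 1960:Mon 1964:Sat 1968:Thu 1972:Tue 1976:Sun 1980:Fri 1984:Wed✓ 1988:Mon 1992:Sat 1996:Thu 2000:Tue 2004:Sun 2008:Fri …(3 more)… 2024:Thu 2028:Tue 2032:Sun 2036:Fri 2040:Wed✓ 2044:Mon 2048:Sat 2052:Thu 2056:Tue 2060:Sun 2064:Fri 2068:Wed✓ 2072:Mon
Wednesday: 1984, 2012, 2040, 2068 → 4.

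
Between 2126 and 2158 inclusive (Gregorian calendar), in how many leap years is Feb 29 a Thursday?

1

Leap years in 2126–2158: 8 of them.
Feb 29 weekday advances by 5 (mod 7) from one leap year to the next four years later (or differs when a century non-leap intervenes).
Leap-day weekdays: 2128:Sun 2132:Fri 2136:Wed 2140:Mon 2144:Sat 2148:Thu✓ 2152:Tue 2156:Sun
Thursday: 2148 → 1.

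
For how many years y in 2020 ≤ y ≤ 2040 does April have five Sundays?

April has 30 days; it has five Sundays when Sunday falls among the first (month-length − 28) days — i.e. when April 1 is one of Sunday/Saturday.
April 1 by year: 2020:Wed 2021:Thu 2022:Fri 2023:Sat✓ 2024:Mon 2025:Tue 2026:Wed 2027:Thu 2028:Sat✓ 2029:Sun✓ 2030:Mon 2031:Tue 2032:Thu 2033:Fri 2034:Sat✓ 2035:Sun✓ 2036:Tue 2037:Wed 2038:Thu 2039:Fri 2040:Sun✓
Years with five Sundays: 2023, 2028, 2029, 2034, 2035, 2040 → 6.

6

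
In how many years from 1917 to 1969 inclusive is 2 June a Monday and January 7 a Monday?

Check each year's weekday for 2 June and January 7:
  1917: Sat/Sun  1918: Sun/Mon  1919: Mon/Tue  1920: Wed/Wed  1921: Thu/Fri  1922: Fri/Sat  1923: Sat/Sun  1924: Mon/Mon ✓  1925: Tue/Wed  1926: Wed/Thu  1927: Thu/Fri  1928: Sat/Sat  1929: Sun/Mon  1930: Mon/Tue  …(25 more)…  1956: Sat/Sat  1957: Sun/Mon  1958: Mon/Tue  1959: Tue/Wed  1960: Thu/Thu  1961: Fri/Sat  1962: Sat/Sun  1963: Sun/Mon  1964: Tue/Tue  1965: Wed/Thu  1966: Thu/Fri  1967: Fri/Sat  1968: Sun/Sun  1969: Mon/Tue
Both conditions hold in: 1924, 1952 — 2.

2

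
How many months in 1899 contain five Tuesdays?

A month of length L has five Tuesdays iff its first Tuesday is on day ≤ L−28 (so day 1–3 in a 31-day month, 1–2 in a 30-day month, day 1 in a leap February).
Checking each month of 1899: Jan starts Sun (31d) ✓; Feb starts Wed (28d); Mar starts Wed (31d); Apr starts Sat (30d); May starts Mon (31d) ✓; Jun starts Thu (30d); Jul starts Sat (31d); Aug starts Tue (31d) ✓; Sep starts Fri (30d); Oct starts Sun (31d) ✓; Nov starts Wed (30d); Dec starts Fri (31d).
Five-Tuesday months: January, May, August, October → 4.

4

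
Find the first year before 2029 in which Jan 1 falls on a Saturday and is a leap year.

Jan 1 advances by 2 weekdays after a leap year and by 1 after a common year.
2029: Jan 1 is Monday.
2028: Saturday (leap)
2028 begins on a Saturday and is a leap year.

2028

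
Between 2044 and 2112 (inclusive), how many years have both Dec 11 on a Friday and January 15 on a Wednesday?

Check each year's weekday for Dec 11 and January 15:
  2044: Sun/Fri  2045: Mon/Sun  2046: Tue/Mon  2047: Wed/Tue  2048: Fri/Wed ✓  2049: Sat/Fri  2050: Sun/Sat  2051: Mon/Sun  2052: Wed/Mon  2053: Thu/Wed  2054: Fri/Thu  2055: Sat/Fri  2056: Mon/Sat  2057: Tue/Mon  …(41 more)…  2099: Fri/Thu  2100: Sat/Fri  2101: Sun/Sat  2102: Mon/Sun  2103: Tue/Mon  2104: Thu/Tue  2105: Fri/Thu  2106: Sat/Fri  2107: Sun/Sat  2108: Tue/Sun  2109: Wed/Tue  2110: Thu/Wed  2111: Fri/Thu  2112: Sun/Fri
Both conditions hold in: 2048, 2076 — 2.

2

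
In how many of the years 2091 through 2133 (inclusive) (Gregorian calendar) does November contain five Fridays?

November has 30 days; it has five Fridays when Friday falls among the first (month-length − 28) days — i.e. when November 1 is one of Friday/Thursday.
November 1 by year: 2091:Thu✓ 2092:Sat 2093:Sun 2094:Mon 2095:Tue 2096:Thu✓ 2097:Fri✓ 2098:Sat 2099:Sun 2100:Mon 2101:Tue 2102:Wed 2103:Thu✓ 2104:Sat 2105:Sun …(13 more)… 2119:Wed 2120:Fri✓ 2121:Sat 2122:Sun 2123:Mon 2124:Wed 2125:Thu✓ 2126:Fri✓ 2127:Sat 2128:Mon 2129:Tue 2130:Wed 2131:Thu✓ 2132:Sat 2133:Sun
Years with five Fridays: 2091, 2096, 2097, 2103, 2108, 2109, 2114, 2115, 2120, 2125, 2126, 2131 → 12.

12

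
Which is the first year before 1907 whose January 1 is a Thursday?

Jan 1 advances by 2 weekdays after a leap year and by 1 after a common year.
1907: Jan 1 is Tuesday.
1906: Monday
1905: Sunday
1904: Friday (leap)
1903: Thursday
1903 begins on a Thursday

1903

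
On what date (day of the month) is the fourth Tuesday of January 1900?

January 1, 1900 is a Monday, so the first Tuesday is the 2nd.
The fourth Tuesday is 2 + 21 = 23.

23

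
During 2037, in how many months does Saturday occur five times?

A month of length L has five Saturdays iff its first Saturday is on day ≤ L−28 (so day 1–3 in a 31-day month, 1–2 in a 30-day month, day 1 in a leap February).
Checking each month of 2037: Jan starts Thu (31d) ✓; Feb starts Sun (28d); Mar starts Sun (31d); Apr starts Wed (30d); May starts Fri (31d) ✓; Jun starts Mon (30d); Jul starts Wed (31d); Aug starts Sat (31d) ✓; Sep starts Tue (30d); Oct starts Thu (31d) ✓; Nov starts Sun (30d); Dec starts Tue (31d).
Five-Saturday months: January, May, August, October → 4.

4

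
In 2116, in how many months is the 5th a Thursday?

2

Check the 5th of each month of 2116: Jan 5: Sun, Feb 5: Wed, Mar 5: Thu, Apr 5: Sun, May 5: Tue, Jun 5: Fri, Jul 5: Sun, Aug 5: Wed, Sep 5: Sat, Oct 5: Mon, Nov 5: Thu, Dec 5: Sat.
Thursday occurs in March, November — 2 months.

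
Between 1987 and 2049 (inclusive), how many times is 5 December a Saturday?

10

Track 5 December's weekday year by year (advancing +1, or +2 across a Feb 29):
  1987: Sat ✓  1988: Mon (+2)  1989: Tue (+1)  1990: Wed (+1)  1991: Thu (+1)
  1992: Sat (+2) ✓  1993: Sun (+1)  1994: Mon (+1)  1995: Tue (+1)  1996: Thu (+2)
  1997: Fri (+1)  1998: Sat (+1) ✓  1999: Sun (+1)  2000: Tue (+2)  … (35 more years) …
  2036: Fri (+2)  2037: Sat (+1) ✓  2038: Sun (+1)  2039: Mon (+1)  2040: Wed (+2)
  2041: Thu (+1)  2042: Fri (+1)  2043: Sat (+1) ✓  2044: Mon (+2)  2045: Tue (+1)
  2046: Wed (+1)  2047: Thu (+1)  2048: Sat (+2) ✓  2049: Sun (+1)
Saturday years: 1987, 1992, 1998, 2009, 2015, 2020, 2026, 2037, 2043, 2048 — 10 in total.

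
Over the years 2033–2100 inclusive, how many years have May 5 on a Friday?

Track May 5's weekday year by year (advancing +1, or +2 across a Feb 29):
  2033: Thu  2034: Fri (+1) ✓  2035: Sat (+1)  2036: Mon (+2)  2037: Tue (+1)
  2038: Wed (+1)  2039: Thu (+1)  2040: Sat (+2)  2041: Sun (+1)  2042: Mon (+1)
  2043: Tue (+1)  2044: Thu (+2)  2045: Fri (+1) ✓  2046: Sat (+1)  … (40 more years) …
  2087: Mon (+1)  2088: Wed (+2)  2089: Thu (+1)  2090: Fri (+1) ✓  2091: Sat (+1)
  2092: Mon (+2)  2093: Tue (+1)  2094: Wed (+1)  2095: Thu (+1)  2096: Sat (+2)
  2097: Sun (+1)  2098: Mon (+1)  2099: Tue (+1)  2100: Wed (+1)
Friday years: 2034, 2045, 2051, 2056, 2062, 2073, 2079, 2084, 2090 — 9 in total.

9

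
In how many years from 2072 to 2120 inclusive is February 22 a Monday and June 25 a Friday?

6

Check each year's weekday for February 22 and June 25:
  2072: Mon/Sat  2073: Wed/Sun  2074: Thu/Mon  2075: Fri/Tue  2076: Sat/Thu  2077: Mon/Fri ✓  2078: Tue/Sat  2079: Wed/Sun  2080: Thu/Tue  2081: Sat/Wed  2082: Sun/Thu  2083: Mon/Fri ✓  2084: Tue/Sun  2085: Thu/Mon  …(21 more)…  2107: Tue/Sat  2108: Wed/Mon  2109: Fri/Tue  2110: Sat/Wed  2111: Sun/Thu  2112: Mon/Sat  2113: Wed/Sun  2114: Thu/Mon  2115: Fri/Tue  2116: Sat/Thu  2117: Mon/Fri ✓  2118: Tue/Sat  2119: Wed/Sun  2120: Thu/Tue
Both conditions hold in: 2077, 2083, 2094, 2100, 2106, 2117 — 6.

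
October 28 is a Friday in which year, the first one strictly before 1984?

1983

From one year to the next, a fixed date's weekday advances by 1, or by 2 when a Feb 29 lies between the two dates.
1984: October 28 is Sunday.
1983: Friday (−2)
October 28 falls on a Friday in 1983.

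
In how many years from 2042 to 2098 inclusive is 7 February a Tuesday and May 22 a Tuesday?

Check each year's weekday for 7 February and May 22:
  2042: Fri/Thu  2043: Sat/Fri  2044: Sun/Sun  2045: Tue/Mon  2046: Wed/Tue  2047: Thu/Wed  2048: Fri/Fri  2049: Sun/Sat  2050: Mon/Sun  2051: Tue/Mon  2052: Wed/Wed  2053: Fri/Thu  2054: Sat/Fri  2055: Sun/Sat  …(29 more)…  2085: Wed/Tue  2086: Thu/Wed  2087: Fri/Thu  2088: Sat/Sat  2089: Mon/Sun  2090: Tue/Mon  2091: Wed/Tue  2092: Thu/Thu  2093: Sat/Fri  2094: Sun/Sat  2095: Mon/Sun  2096: Tue/Tue ✓  2097: Thu/Wed  2098: Fri/Thu
Both conditions hold in: 2068, 2096 — 2.

2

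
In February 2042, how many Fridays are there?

4

February 2042 has 28 days and begins on Saturday.
The first Friday is February 7.
Fridays fall on 7, 14, 21, 28 — that's 4.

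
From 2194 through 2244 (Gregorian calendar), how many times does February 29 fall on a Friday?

Leap years in 2194–2244: 12 of them.
Feb 29 weekday advances by 5 (mod 7) from one leap year to the next four years later (or differs when a century non-leap intervenes).
Leap-day weekdays: 2196:Mon 2204:Wed 2208:Mon 2212:Sat 2216:Thu 2220:Tue 2224:Sun 2228:Fri✓ 2232:Wed 2236:Mon 2240:Sat 2244:Thu
Friday: 2228 → 1.

1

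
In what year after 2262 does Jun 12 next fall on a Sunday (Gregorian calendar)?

2264

From one year to the next, a fixed date's weekday advances by 1, or by 2 when a Feb 29 lies between the two dates.
2262: June 12 is Thursday.
2263: Friday (+1)
2264: Sunday (+2)
Jun 12 falls on a Sunday in 2264.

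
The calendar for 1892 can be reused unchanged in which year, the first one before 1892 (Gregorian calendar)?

1864

Two years share a calendar iff Jan 1 falls on the same weekday and both are leap or both are common. 1892: Jan 1 is Friday, leap year.
1891: Jan 1 Thursday, common
1890: Jan 1 Wednesday, common
1889: Jan 1 Tuesday, common
1888: Jan 1 Sunday, leap
1887: Jan 1 Saturday, common
1886: Jan 1 Friday, common
1885: Jan 1 Thursday, common
1884: Jan 1 Tuesday, leap
1883: Jan 1 Monday, common
1882: Jan 1 Sunday, common
1881: Jan 1 Saturday, common
1880: Jan 1 Thursday, leap
1879: Jan 1 Wednesday, common
1878: Jan 1 Tuesday, common
1877: Jan 1 Monday, common
1876: Jan 1 Saturday, leap
1875: Jan 1 Friday, common
1874: Jan 1 Thursday, common
1873: Jan 1 Wednesday, common
1872: Jan 1 Monday, leap
1871: Jan 1 Sunday, common
1870: Jan 1 Saturday, common
1869: Jan 1 Friday, common
1868: Jan 1 Wednesday, leap
1867: Jan 1 Tuesday, common
1866: Jan 1 Monday, common
1865: Jan 1 Sunday, common
1864: Jan 1 Friday, leap
1864 matches on both conditions.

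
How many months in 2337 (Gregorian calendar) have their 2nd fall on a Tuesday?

Check the 2nd of each month of 2337: Jan 2: Sat, Feb 2: Tue, Mar 2: Tue, Apr 2: Fri, May 2: Sun, Jun 2: Wed, Jul 2: Fri, Aug 2: Mon, Sep 2: Thu, Oct 2: Sat, Nov 2: Tue, Dec 2: Thu.
Tuesday occurs in February, March, November — 3 months.

3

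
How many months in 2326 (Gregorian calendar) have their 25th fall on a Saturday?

Check the 25th of each month of 2326: Jan 25: Mon, Feb 25: Thu, Mar 25: Thu, Apr 25: Sun, May 25: Tue, Jun 25: Fri, Jul 25: Sun, Aug 25: Wed, Sep 25: Sat, Oct 25: Mon, Nov 25: Thu, Dec 25: Sat.
Saturday occurs in September, December — 2 months.

2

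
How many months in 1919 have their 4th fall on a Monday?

Check the 4th of each month of 1919: Jan 4: Sat, Feb 4: Tue, Mar 4: Tue, Apr 4: Fri, May 4: Sun, Jun 4: Wed, Jul 4: Fri, Aug 4: Mon, Sep 4: Thu, Oct 4: Sat, Nov 4: Tue, Dec 4: Thu.
Monday occurs in August — 1 month.

1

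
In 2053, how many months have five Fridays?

4

A month of length L has five Fridays iff its first Friday is on day ≤ L−28 (so day 1–3 in a 31-day month, 1–2 in a 30-day month, day 1 in a leap February).
Checking each month of 2053: Jan starts Wed (31d) ✓; Feb starts Sat (28d); Mar starts Sat (31d); Apr starts Tue (30d); May starts Thu (31d) ✓; Jun starts Sun (30d); Jul starts Tue (31d); Aug starts Fri (31d) ✓; Sep starts Mon (30d); Oct starts Wed (31d) ✓; Nov starts Sat (30d); Dec starts Mon (31d).
Five-Friday months: January, May, August, October → 4.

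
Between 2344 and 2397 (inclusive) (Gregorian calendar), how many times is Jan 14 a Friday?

8

Track Jan 14's weekday year by year (advancing +1, or +2 across a Feb 29):
  2344: Fri ✓  2345: Sun (+2)  2346: Mon (+1)  2347: Tue (+1)  2348: Wed (+1)
  2349: Fri (+2) ✓  2350: Sat (+1)  2351: Sun (+1)  2352: Mon (+1)  2353: Wed (+2)
  2354: Thu (+1)  2355: Fri (+1) ✓  2356: Sat (+1)  2357: Mon (+2)  … (26 more years) …
  2384: Sat (+1)  2385: Mon (+2)  2386: Tue (+1)  2387: Wed (+1)  2388: Thu (+1)
  2389: Sat (+2)  2390: Sun (+1)  2391: Mon (+1)  2392: Tue (+1)  2393: Thu (+2)
  2394: Fri (+1) ✓  2395: Sat (+1)  2396: Sun (+1)  2397: Tue (+2)
Friday years: 2344, 2349, 2355, 2366, 2372, 2377, 2383, 2394 — 8 in total.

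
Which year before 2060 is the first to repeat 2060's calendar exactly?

2032

Two years share a calendar iff Jan 1 falls on the same weekday and both are leap or both are common. 2060: Jan 1 is Thursday, leap year.
2059: Jan 1 Wednesday, common
2058: Jan 1 Tuesday, common
2057: Jan 1 Monday, common
2056: Jan 1 Saturday, leap
2055: Jan 1 Friday, common
2054: Jan 1 Thursday, common
2053: Jan 1 Wednesday, common
2052: Jan 1 Monday, leap
2051: Jan 1 Sunday, common
2050: Jan 1 Saturday, common
2049: Jan 1 Friday, common
2048: Jan 1 Wednesday, leap
2047: Jan 1 Tuesday, common
2046: Jan 1 Monday, common
2045: Jan 1 Sunday, common
2044: Jan 1 Friday, leap
2043: Jan 1 Thursday, common
2042: Jan 1 Wednesday, common
2041: Jan 1 Tuesday, common
2040: Jan 1 Sunday, leap
2039: Jan 1 Saturday, common
2038: Jan 1 Friday, common
2037: Jan 1 Thursday, common
2036: Jan 1 Tuesday, leap
2035: Jan 1 Monday, common
2034: Jan 1 Sunday, common
2033: Jan 1 Saturday, common
2032: Jan 1 Thursday, leap
2032 matches on both conditions.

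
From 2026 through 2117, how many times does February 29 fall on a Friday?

4

Leap years in 2026–2117: 22 of them.
Feb 29 weekday advances by 5 (mod 7) from one leap year to the next four years later (or differs when a century non-leap intervenes).
Leap-day weekdays: 2028:Tue 2032:Sun 2036:Fri✓ 2040:Wed 2044:Mon 2048:Sat 2052:Thu 2056:Tue 2060:Sun 2064:Fri✓ 2068:Wed 2072:Mon 2076:Sat 2080:Thu 2084:Tue 2088:Sun 2092:Fri✓ 2096:Wed 2104:Fri✓ 2108:Wed 2112:Mon 2116:Sat
Friday: 2036, 2064, 2092, 2104 → 4.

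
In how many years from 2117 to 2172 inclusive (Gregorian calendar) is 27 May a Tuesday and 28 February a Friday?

Check each year's weekday for 27 May and 28 February:
  2117: Thu/Sun  2118: Fri/Mon  2119: Sat/Tue  2120: Mon/Wed  2121: Tue/Fri ✓  2122: Wed/Sat  2123: Thu/Sun  2124: Sat/Mon  2125: Sun/Wed  2126: Mon/Thu  2127: Tue/Fri ✓  2128: Thu/Sat  2129: Fri/Mon  2130: Sat/Tue  …(28 more)…  2159: Sun/Wed  2160: Tue/Thu  2161: Wed/Sat  2162: Thu/Sun  2163: Fri/Mon  2164: Sun/Tue  2165: Mon/Thu  2166: Tue/Fri ✓  2167: Wed/Sat  2168: Fri/Sun  2169: Sat/Tue  2170: Sun/Wed  2171: Mon/Thu  2172: Wed/Fri
Both conditions hold in: 2121, 2127, 2138, 2149, 2155, 2166 — 6.

6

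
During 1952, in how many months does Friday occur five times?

4

A month of length L has five Fridays iff its first Friday is on day ≤ L−28 (so day 1–3 in a 31-day month, 1–2 in a 30-day month, day 1 in a leap February).
Checking each month of 1952: Jan starts Tue (31d); Feb starts Fri (29d) ✓; Mar starts Sat (31d); Apr starts Tue (30d); May starts Thu (31d) ✓; Jun starts Sun (30d); Jul starts Tue (31d); Aug starts Fri (31d) ✓; Sep starts Mon (30d); Oct starts Wed (31d) ✓; Nov starts Sat (30d); Dec starts Mon (31d).
Five-Friday months: February, May, August, October → 4.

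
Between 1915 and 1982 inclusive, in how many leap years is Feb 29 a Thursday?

2

Leap years in 1915–1982: 17 of them.
Feb 29 weekday advances by 5 (mod 7) from one leap year to the next four years later (or differs when a century non-leap intervenes).
Leap-day weekdays: 1916:Tue 1920:Sun 1924:Fri 1928:Wed 1932:Mon 1936:Sat 1940:Thu✓ 1944:Tue 1948:Sun 1952:Fri 1956:Wed 1960:Mon 1964:Sat 1968:Thu✓ 1972:Tue 1976:Sun 1980:Fri
Thursday: 1940, 1968 → 2.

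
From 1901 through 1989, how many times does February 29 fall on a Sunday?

3

Leap years in 1901–1989: 22 of them.
Feb 29 weekday advances by 5 (mod 7) from one leap year to the next four years later (or differs when a century non-leap intervenes).
Leap-day weekdays: 1904:Mon 1908:Sat 1912:Thu 1916:Tue 1920:Sun✓ 1924:Fri 1928:Wed 1932:Mon 1936:Sat 1940:Thu 1944:Tue 1948:Sun✓ 1952:Fri 1956:Wed 1960:Mon 1964:Sat 1968:Thu 1972:Tue 1976:Sun✓ 1980:Fri 1984:Wed 1988:Mon
Sunday: 1920, 1948, 1976 → 3.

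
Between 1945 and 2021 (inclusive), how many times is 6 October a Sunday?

11

Track 6 October's weekday year by year (advancing +1, or +2 across a Feb 29):
  1945: Sat  1946: Sun (+1) ✓  1947: Mon (+1)  1948: Wed (+2)  1949: Thu (+1)
  1950: Fri (+1)  1951: Sat (+1)  1952: Mon (+2)  1953: Tue (+1)  1954: Wed (+1)
  1955: Thu (+1)  1956: Sat (+2)  1957: Sun (+1) ✓  1958: Mon (+1)  … (49 more years) …
  2008: Mon (+2)  2009: Tue (+1)  2010: Wed (+1)  2011: Thu (+1)  2012: Sat (+2)
  2013: Sun (+1) ✓  2014: Mon (+1)  2015: Tue (+1)  2016: Thu (+2)  2017: Fri (+1)
  2018: Sat (+1)  2019: Sun (+1) ✓  2020: Tue (+2)  2021: Wed (+1)
Sunday years: 1946, 1957, 1963, 1968, 1974, 1985, 1991, 1996, 2002, 2013, 2019 — 11 in total.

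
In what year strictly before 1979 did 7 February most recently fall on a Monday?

1977

From one year to the next, a fixed date's weekday advances by 1, or by 2 when a Feb 29 lies between the two dates.
1979: February 7 is Wednesday.
1978: Tuesday (−1)
1977: Monday (−1)
7 February falls on a Monday in 1977.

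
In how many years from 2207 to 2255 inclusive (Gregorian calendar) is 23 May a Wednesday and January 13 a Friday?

1

Check each year's weekday for 23 May and January 13:
  2207: Sat/Tue  2208: Mon/Wed  2209: Tue/Fri  2210: Wed/Sat  2211: Thu/Sun  2212: Sat/Mon  2213: Sun/Wed  2214: Mon/Thu  2215: Tue/Fri  2216: Thu/Sat  2217: Fri/Mon  2218: Sat/Tue  2219: Sun/Wed  2220: Tue/Thu  …(21 more)…  2242: Mon/Thu  2243: Tue/Fri  2244: Thu/Sat  2245: Fri/Mon  2246: Sat/Tue  2247: Sun/Wed  2248: Tue/Thu  2249: Wed/Sat  2250: Thu/Sun  2251: Fri/Mon  2252: Sun/Tue  2253: Mon/Thu  2254: Tue/Fri  2255: Wed/Sat
Both conditions hold in: 2232 — 1.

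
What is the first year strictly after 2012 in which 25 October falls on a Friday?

2013

From one year to the next, a fixed date's weekday advances by 1, or by 2 when a Feb 29 lies between the two dates.
2012: October 25 is Thursday.
2013: Friday (+1)
25 October falls on a Friday in 2013.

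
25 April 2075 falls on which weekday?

Thursday

January 1, 2075 is a Tuesday.
April 25 is day 115 of the year, i.e. 114 days after Jan 1.
114 mod 7 = 2, so advance 2 weekdays from Tuesday: Thursday.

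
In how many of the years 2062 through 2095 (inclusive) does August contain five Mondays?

August has 31 days; it has five Mondays when Monday falls among the first (month-length − 28) days — i.e. when August 1 is one of Monday/Sunday/Saturday.
August 1 by year: 2062:Tue 2063:Wed 2064:Fri 2065:Sat✓ 2066:Sun✓ 2067:Mon✓ 2068:Wed 2069:Thu 2070:Fri 2071:Sat✓ 2072:Mon✓ 2073:Tue 2074:Wed 2075:Thu 2076:Sat✓ …(4 more)… 2081:Fri 2082:Sat✓ 2083:Sun✓ 2084:Tue 2085:Wed 2086:Thu 2087:Fri 2088:Sun✓ 2089:Mon✓ 2090:Tue 2091:Wed 2092:Fri 2093:Sat✓ 2094:Sun✓ 2095:Mon✓
Years with five Mondays: 2065, 2066, 2067, 2071, 2072, 2076, 2077, 2078, 2082, 2083, 2088, 2089, 2093, 2094, 2095 → 15.

15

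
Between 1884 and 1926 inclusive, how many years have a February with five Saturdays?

2

February has 28 days (29 in leap years); it has five Saturdays when Saturday falls among the first (month-length − 28) days — i.e. when February 1 is Saturday in a leap year (never in a common year).
February 1 by year: 1884:Fri 1885:Sun 1886:Mon 1887:Tue 1888:Wed 1889:Fri 1890:Sat 1891:Sun 1892:Mon 1893:Wed 1894:Thu 1895:Fri 1896:Sat✓ 1897:Mon 1898:Tue …(13 more)… 1912:Thu 1913:Sat 1914:Sun 1915:Mon 1916:Tue 1917:Thu 1918:Fri 1919:Sat 1920:Sun 1921:Tue 1922:Wed 1923:Thu 1924:Fri 1925:Sun 1926:Mon
Years with five Saturdays: 1896, 1908 → 2.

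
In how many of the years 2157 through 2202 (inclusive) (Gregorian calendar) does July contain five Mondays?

July has 31 days; it has five Mondays when Monday falls among the first (month-length − 28) days — i.e. when July 1 is one of Monday/Sunday/Saturday.
July 1 by year: 2157:Fri 2158:Sat✓ 2159:Sun✓ 2160:Tue 2161:Wed 2162:Thu 2163:Fri 2164:Sun✓ 2165:Mon✓ 2166:Tue 2167:Wed 2168:Fri 2169:Sat✓ 2170:Sun✓ 2171:Mon✓ …(16 more)… 2188:Tue 2189:Wed 2190:Thu 2191:Fri 2192:Sun✓ 2193:Mon✓ 2194:Tue 2195:Wed 2196:Fri 2197:Sat✓ 2198:Sun✓ 2199:Mon✓ 2200:Tue 2201:Wed 2202:Thu
Years with five Mondays: 2158, 2159, 2164, 2165, 2169, 2170, 2171, 2175, 2176, 2180, 2181, 2182, 2186, 2187, 2192, 2193, 2197, 2198, 2199 → 19.

19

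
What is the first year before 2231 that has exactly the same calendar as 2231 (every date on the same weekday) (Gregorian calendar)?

2225

Two years share a calendar iff Jan 1 falls on the same weekday and both are leap or both are common. 2231: Jan 1 is Saturday, common year.
2230: Jan 1 Friday, common
2229: Jan 1 Thursday, common
2228: Jan 1 Tuesday, leap
2227: Jan 1 Monday, common
2226: Jan 1 Sunday, common
2225: Jan 1 Saturday, common
2225 matches on both conditions.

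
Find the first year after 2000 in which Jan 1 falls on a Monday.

Jan 1 advances by 2 weekdays after a leap year and by 1 after a common year.
2000: Jan 1 is Saturday (leap).
2001: Monday
2001 begins on a Monday

2001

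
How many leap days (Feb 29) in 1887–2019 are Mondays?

Leap years in 1887–2019: 32 of them.
Feb 29 weekday advances by 5 (mod 7) from one leap year to the next four years later (or differs when a century non-leap intervenes).
Leap-day weekdays: 1888:Wed 1892:Mon✓ 1896:Sat 1904:Mon✓ 1908:Sat 1912:Thu 1916:Tue 1920:Sun 1924:Fri 1928:Wed 1932:Mon✓ 1936:Sat 1940:Thu …(6 more)… 1968:Thu 1972:Tue 1976:Sun 1980:Fri 1984:Wed 1988:Mon✓ 1992:Sat 1996:Thu 2000:Tue 2004:Sun 2008:Fri 2012:Wed 2016:Mon✓
Monday: 1892, 1904, 1932, 1960, 1988, 2016 → 6.

6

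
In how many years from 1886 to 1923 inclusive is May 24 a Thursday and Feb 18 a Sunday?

Check each year's weekday for May 24 and Feb 18:
  1886: Mon/Thu  1887: Tue/Fri  1888: Thu/Sat  1889: Fri/Mon  1890: Sat/Tue  1891: Sun/Wed  1892: Tue/Thu  1893: Wed/Sat  1894: Thu/Sun ✓  1895: Fri/Mon  1896: Sun/Tue  1897: Mon/Thu  1898: Tue/Fri  1899: Wed/Sat  …(10 more)…  1910: Tue/Fri  1911: Wed/Sat  1912: Fri/Sun  1913: Sat/Tue  1914: Sun/Wed  1915: Mon/Thu  1916: Wed/Fri  1917: Thu/Sun ✓  1918: Fri/Mon  1919: Sat/Tue  1920: Mon/Wed  1921: Tue/Fri  1922: Wed/Sat  1923: Thu/Sun ✓
Both conditions hold in: 1894, 1900, 1906, 1917, 1923 — 5.

5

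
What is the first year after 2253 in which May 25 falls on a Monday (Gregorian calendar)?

From one year to the next, a fixed date's weekday advances by 1, or by 2 when a Feb 29 lies between the two dates.
2253: May 25 is Wednesday.
2254: Thursday (+1)
2255: Friday (+1)
2256: Sunday (+2)
2257: Monday (+1)
May 25 falls on a Monday in 2257.

2257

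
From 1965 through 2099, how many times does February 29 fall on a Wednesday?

5

Leap years in 1965–2099: 33 of them.
Feb 29 weekday advances by 5 (mod 7) from one leap year to the next four years later (or differs when a century non-leap intervenes).
Leap-day weekdays: 1968:Thu 1972:Tue 1976:Sun 1980:Fri 1984:Wed✓ 1988:Mon 1992:Sat 1996:Thu 2000:Tue 2004:Sun 2008:Fri 2012:Wed✓ 2016:Mon …(7 more)… 2048:Sat 2052:Thu 2056:Tue 2060:Sun 2064:Fri 2068:Wed✓ 2072:Mon 2076:Sat 2080:Thu 2084:Tue 2088:Sun 2092:Fri 2096:Wed✓
Wednesday: 1984, 2012, 2040, 2068, 2096 → 5.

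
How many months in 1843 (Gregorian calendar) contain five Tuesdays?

A month of length L has five Tuesdays iff its first Tuesday is on day ≤ L−28 (so day 1–3 in a 31-day month, 1–2 in a 30-day month, day 1 in a leap February).
Checking each month of 1843: Jan starts Sun (31d) ✓; Feb starts Wed (28d); Mar starts Wed (31d); Apr starts Sat (30d); May starts Mon (31d) ✓; Jun starts Thu (30d); Jul starts Sat (31d); Aug starts Tue (31d) ✓; Sep starts Fri (30d); Oct starts Sun (31d) ✓; Nov starts Wed (30d); Dec starts Fri (31d).
Five-Tuesday months: January, May, August, October → 4.

4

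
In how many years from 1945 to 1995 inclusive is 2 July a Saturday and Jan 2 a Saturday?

Check each year's weekday for 2 July and Jan 2:
  1945: Mon/Tue  1946: Tue/Wed  1947: Wed/Thu  1948: Fri/Fri  1949: Sat/Sun  1950: Sun/Mon  1951: Mon/Tue  1952: Wed/Wed  1953: Thu/Fri  1954: Fri/Sat  1955: Sat/Sun  1956: Mon/Mon  1957: Tue/Wed  1958: Wed/Thu  …(23 more)…  1982: Fri/Sat  1983: Sat/Sun  1984: Mon/Mon  1985: Tue/Wed  1986: Wed/Thu  1987: Thu/Fri  1988: Sat/Sat ✓  1989: Sun/Mon  1990: Mon/Tue  1991: Tue/Wed  1992: Thu/Thu  1993: Fri/Sat  1994: Sat/Sun  1995: Sun/Mon
Both conditions hold in: 1960, 1988 — 2.

2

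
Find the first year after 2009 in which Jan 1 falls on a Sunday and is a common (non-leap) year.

Jan 1 advances by 2 weekdays after a leap year and by 1 after a common year.
2009: Jan 1 is Thursday.
2010: Friday
2011: Saturday
2012: Sunday (leap)
2013: Tuesday
2014: Wednesday
2015: Thursday
2016: Friday (leap)
2017: Sunday
2017 begins on a Sunday and is a common year.

2017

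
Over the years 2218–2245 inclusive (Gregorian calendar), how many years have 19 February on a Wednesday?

Track 19 February's weekday year by year (advancing +1, or +2 across a Feb 29):
  2218: Thu  2219: Fri (+1)  2220: Sat (+1)  2221: Mon (+2)  2222: Tue (+1)
  2223: Wed (+1) ✓  2224: Thu (+1)  2225: Sat (+2)  2226: Sun (+1)  2227: Mon (+1)
  2228: Tue (+1)  2229: Thu (+2)  2230: Fri (+1)  2231: Sat (+1)  2232: Sun (+1)
  2233: Tue (+2)  2234: Wed (+1) ✓  2235: Thu (+1)  2236: Fri (+1)  2237: Sun (+2)
  2238: Mon (+1)  2239: Tue (+1)  2240: Wed (+1) ✓  2241: Fri (+2)  2242: Sat (+1)
  2243: Sun (+1)  2244: Mon (+1)  2245: Wed (+2) ✓
Wednesday years: 2223, 2234, 2240, 2245 — 4 in total.

4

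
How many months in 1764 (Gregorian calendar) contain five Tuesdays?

A month of length L has five Tuesdays iff its first Tuesday is on day ≤ L−28 (so day 1–3 in a 31-day month, 1–2 in a 30-day month, day 1 in a leap February).
Checking each month of 1764: Jan starts Sun (31d) ✓; Feb starts Wed (29d); Mar starts Thu (31d); Apr starts Sun (30d); May starts Tue (31d) ✓; Jun starts Fri (30d); Jul starts Sun (31d) ✓; Aug starts Wed (31d); Sep starts Sat (30d); Oct starts Mon (31d) ✓; Nov starts Thu (30d); Dec starts Sat (31d).
Five-Tuesday months: January, May, July, October → 4.

4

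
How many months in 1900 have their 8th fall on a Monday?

2

Check the 8th of each month of 1900: Jan 8: Mon, Feb 8: Thu, Mar 8: Thu, Apr 8: Sun, May 8: Tue, Jun 8: Fri, Jul 8: Sun, Aug 8: Wed, Sep 8: Sat, Oct 8: Mon, Nov 8: Thu, Dec 8: Sat.
Monday occurs in January, October — 2 months.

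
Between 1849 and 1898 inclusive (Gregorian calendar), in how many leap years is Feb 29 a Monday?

Leap years in 1849–1898: 12 of them.
Feb 29 weekday advances by 5 (mod 7) from one leap year to the next four years later (or differs when a century non-leap intervenes).
Leap-day weekdays: 1852:Sun 1856:Fri 1860:Wed 1864:Mon✓ 1868:Sat 1872:Thu 1876:Tue 1880:Sun 1884:Fri 1888:Wed 1892:Mon✓ 1896:Sat
Monday: 1864, 1892 → 2.

2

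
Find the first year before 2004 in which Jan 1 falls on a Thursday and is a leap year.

Jan 1 advances by 2 weekdays after a leap year and by 1 after a common year.
2004: Jan 1 is Thursday (leap).
2003: Wednesday
2002: Tuesday
2001: Monday
2000: Saturday (leap)
1999: Friday
1998: Thursday
1997: Wednesday
1996: Monday (leap)
1995: Sunday
1994: Saturday
1993: Friday
1992: Wednesday (leap)
1991: Tuesday
1990: Monday
1989: Sunday
1988: Friday (leap)
1987: Thursday
1986: Wednesday
1985: Tuesday
1984: Sunday (leap)
1983: Saturday
1982: Friday
1981: Thursday
1980: Tuesday (leap)
1979: Monday
1978: Sunday
1977: Saturday
1976: Thursday (leap)
1976 begins on a Thursday and is a leap year.

1976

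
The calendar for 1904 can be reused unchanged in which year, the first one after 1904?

1932

Two years share a calendar iff Jan 1 falls on the same weekday and both are leap or both are common. 1904: Jan 1 is Friday, leap year.
1905: Jan 1 Sunday, common
1906: Jan 1 Monday, common
1907: Jan 1 Tuesday, common
1908: Jan 1 Wednesday, leap
1909: Jan 1 Friday, common
1910: Jan 1 Saturday, common
1911: Jan 1 Sunday, common
1912: Jan 1 Monday, leap
1913: Jan 1 Wednesday, common
1914: Jan 1 Thursday, common
1915: Jan 1 Friday, common
1916: Jan 1 Saturday, leap
1917: Jan 1 Monday, common
1918: Jan 1 Tuesday, common
1919: Jan 1 Wednesday, common
1920: Jan 1 Thursday, leap
1921: Jan 1 Saturday, common
1922: Jan 1 Sunday, common
1923: Jan 1 Monday, common
1924: Jan 1 Tuesday, leap
1925: Jan 1 Thursday, common
1926: Jan 1 Friday, common
1927: Jan 1 Saturday, common
1928: Jan 1 Sunday, leap
1929: Jan 1 Tuesday, common
1930: Jan 1 Wednesday, common
1931: Jan 1 Thursday, common
1932: Jan 1 Friday, leap
1932 matches on both conditions.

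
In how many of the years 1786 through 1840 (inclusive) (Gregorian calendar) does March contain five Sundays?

25

March has 31 days; it has five Sundays when Sunday falls among the first (month-length − 28) days — i.e. when March 1 is one of Sunday/Saturday/Friday.
March 1 by year: 1786:Wed 1787:Thu 1788:Sat✓ 1789:Sun✓ 1790:Mon 1791:Tue 1792:Thu 1793:Fri✓ 1794:Sat✓ 1795:Sun✓ 1796:Tue 1797:Wed 1798:Thu 1799:Fri✓ 1800:Sat✓ …(25 more)… 1826:Wed 1827:Thu 1828:Sat✓ 1829:Sun✓ 1830:Mon 1831:Tue 1832:Thu 1833:Fri✓ 1834:Sat✓ 1835:Sun✓ 1836:Tue 1837:Wed 1838:Thu 1839:Fri✓ 1840:Sun✓
Years with five Sundays: 1788, 1789, 1793, 1794, 1795, 1799, 1800, 1801, 1805, 1806, 1807, 1811, 1812, 1816, 1817, 1818, 1822, 1823, 1828, 1829, 1833, 1834, 1835, 1839, 1840 → 25.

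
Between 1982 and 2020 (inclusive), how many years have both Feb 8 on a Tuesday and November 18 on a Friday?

4

Check each year's weekday for Feb 8 and November 18:
  1982: Mon/Thu  1983: Tue/Fri ✓  1984: Wed/Sun  1985: Fri/Mon  1986: Sat/Tue  1987: Sun/Wed  1988: Mon/Fri  1989: Wed/Sat  1990: Thu/Sun  1991: Fri/Mon  1992: Sat/Wed  1993: Mon/Thu  1994: Tue/Fri ✓  1995: Wed/Sat  …(11 more)…  2007: Thu/Sun  2008: Fri/Tue  2009: Sun/Wed  2010: Mon/Thu  2011: Tue/Fri ✓  2012: Wed/Sun  2013: Fri/Mon  2014: Sat/Tue  2015: Sun/Wed  2016: Mon/Fri  2017: Wed/Sat  2018: Thu/Sun  2019: Fri/Mon  2020: Sat/Wed
Both conditions hold in: 1983, 1994, 2005, 2011 — 4.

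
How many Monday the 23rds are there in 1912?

Check the 23rd of each month of 1912: Jan 23: Tue, Feb 23: Fri, Mar 23: Sat, Apr 23: Tue, May 23: Thu, Jun 23: Sun, Jul 23: Tue, Aug 23: Fri, Sep 23: Mon, Oct 23: Wed, Nov 23: Sat, Dec 23: Mon.
Monday occurs in September, December — 2 months.

2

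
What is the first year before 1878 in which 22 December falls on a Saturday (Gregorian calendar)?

1877

From one year to the next, a fixed date's weekday advances by 1, or by 2 when a Feb 29 lies between the two dates.
1878: December 22 is Sunday.
1877: Saturday (−1)
22 December falls on a Saturday in 1877.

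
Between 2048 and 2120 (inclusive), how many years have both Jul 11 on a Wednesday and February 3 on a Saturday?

7

Check each year's weekday for Jul 11 and February 3:
  2048: Sat/Mon  2049: Sun/Wed  2050: Mon/Thu  2051: Tue/Fri  2052: Thu/Sat  2053: Fri/Mon  2054: Sat/Tue  2055: Sun/Wed  2056: Tue/Thu  2057: Wed/Sat ✓  2058: Thu/Sun  2059: Fri/Mon  2060: Sun/Tue  2061: Mon/Thu  …(45 more)…  2107: Mon/Thu  2108: Wed/Fri  2109: Thu/Sun  2110: Fri/Mon  2111: Sat/Tue  2112: Mon/Wed  2113: Tue/Fri  2114: Wed/Sat ✓  2115: Thu/Sun  2116: Sat/Mon  2117: Sun/Wed  2118: Mon/Thu  2119: Tue/Fri  2120: Thu/Sat
Both conditions hold in: 2057, 2063, 2074, 2085, 2091, 2103, 2114 — 7.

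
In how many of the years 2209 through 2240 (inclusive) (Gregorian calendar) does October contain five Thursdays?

October has 31 days; it has five Thursdays when Thursday falls among the first (month-length − 28) days — i.e. when October 1 is one of Thursday/Wednesday/Tuesday.
October 1 by year: 2209:Sun 2210:Mon 2211:Tue✓ 2212:Thu✓ 2213:Fri 2214:Sat 2215:Sun 2216:Tue✓ 2217:Wed✓ 2218:Thu✓ 2219:Fri 2220:Sun 2221:Mon 2222:Tue✓ 2223:Wed✓ 2224:Fri 2225:Sat 2226:Sun 2227:Mon 2228:Wed✓ 2229:Thu✓ 2230:Fri 2231:Sat 2232:Mon 2233:Tue✓ 2234:Wed✓ 2235:Thu✓ 2236:Sat 2237:Sun 2238:Mon 2239:Tue✓ 2240:Thu✓
Years with five Thursdays: 2211, 2212, 2216, 2217, 2218, 2222, 2223, 2228, 2229, 2233, 2234, 2235, 2239, 2240 → 14.

14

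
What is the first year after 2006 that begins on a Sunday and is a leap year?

Jan 1 advances by 2 weekdays after a leap year and by 1 after a common year.
2006: Jan 1 is Sunday.
2007: Monday
2008: Tuesday (leap)
2009: Thursday
2010: Friday
2011: Saturday
2012: Sunday (leap)
2012 begins on a Sunday and is a leap year.

2012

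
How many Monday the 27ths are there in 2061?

1

Check the 27th of each month of 2061: Jan 27: Thu, Feb 27: Sun, Mar 27: Sun, Apr 27: Wed, May 27: Fri, Jun 27: Mon, Jul 27: Wed, Aug 27: Sat, Sep 27: Tue, Oct 27: Thu, Nov 27: Sun, Dec 27: Tue.
Monday occurs in June — 1 month.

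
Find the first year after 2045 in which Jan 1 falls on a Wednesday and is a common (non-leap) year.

Jan 1 advances by 2 weekdays after a leap year and by 1 after a common year.
2045: Jan 1 is Sunday.
2046: Monday
2047: Tuesday
2048: Wednesday (leap)
2049: Friday
2050: Saturday
2051: Sunday
2052: Monday (leap)
2053: Wednesday
2053 begins on a Wednesday and is a common year.

2053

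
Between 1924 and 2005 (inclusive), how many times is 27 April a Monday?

12

Track 27 April's weekday year by year (advancing +1, or +2 across a Feb 29):
  1924: Sun  1925: Mon (+1) ✓  1926: Tue (+1)  1927: Wed (+1)  1928: Fri (+2)
  1929: Sat (+1)  1930: Sun (+1)  1931: Mon (+1) ✓  1932: Wed (+2)  1933: Thu (+1)
  1934: Fri (+1)  1935: Sat (+1)  1936: Mon (+2) ✓  1937: Tue (+1)  … (54 more years) …
  1992: Mon (+2) ✓  1993: Tue (+1)  1994: Wed (+1)  1995: Thu (+1)  1996: Sat (+2)
  1997: Sun (+1)  1998: Mon (+1) ✓  1999: Tue (+1)  2000: Thu (+2)  2001: Fri (+1)
  2002: Sat (+1)  2003: Sun (+1)  2004: Tue (+2)  2005: Wed (+1)
Monday years: 1925, 1931, 1936, 1942, 1953, 1959, 1964, 1970, 1981, 1987, 1992, 1998 — 12 in total.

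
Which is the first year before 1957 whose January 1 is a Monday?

Jan 1 advances by 2 weekdays after a leap year and by 1 after a common year.
1957: Jan 1 is Tuesday.
1956: Sunday (leap)
1955: Saturday
1954: Friday
1953: Thursday
1952: Tuesday (leap)
1951: Monday
1951 begins on a Monday

1951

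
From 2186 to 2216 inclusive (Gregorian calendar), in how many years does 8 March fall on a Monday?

3

Track 8 March's weekday year by year (advancing +1, or +2 across a Feb 29):
  2186: Wed  2187: Thu (+1)  2188: Sat (+2)  2189: Sun (+1)  2190: Mon (+1) ✓
  2191: Tue (+1)  2192: Thu (+2)  2193: Fri (+1)  2194: Sat (+1)  2195: Sun (+1)
  2196: Tue (+2)  2197: Wed (+1)  2198: Thu (+1)  2199: Fri (+1)  … (3 more years) …
  2203: Tue (+1)  2204: Thu (+2)  2205: Fri (+1)  2206: Sat (+1)  2207: Sun (+1)
  2208: Tue (+2)  2209: Wed (+1)  2210: Thu (+1)  2211: Fri (+1)  2212: Sun (+2)
  2213: Mon (+1) ✓  2214: Tue (+1)  2215: Wed (+1)  2216: Fri (+2)
Monday years: 2190, 2202, 2213 — 3 in total.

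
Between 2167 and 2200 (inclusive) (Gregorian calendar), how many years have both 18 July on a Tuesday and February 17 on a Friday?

4

Check each year's weekday for 18 July and February 17:
  2167: Sat/Tue  2168: Mon/Wed  2169: Tue/Fri ✓  2170: Wed/Sat  2171: Thu/Sun  2172: Sat/Mon  2173: Sun/Wed  2174: Mon/Thu  2175: Tue/Fri ✓  2176: Thu/Sat  2177: Fri/Mon  2178: Sat/Tue  2179: Sun/Wed  2180: Tue/Thu  …(6 more)…  2187: Wed/Sat  2188: Fri/Sun  2189: Sat/Tue  2190: Sun/Wed  2191: Mon/Thu  2192: Wed/Fri  2193: Thu/Sun  2194: Fri/Mon  2195: Sat/Tue  2196: Mon/Wed  2197: Tue/Fri ✓  2198: Wed/Sat  2199: Thu/Sun  2200: Fri/Mon
Both conditions hold in: 2169, 2175, 2186, 2197 — 4.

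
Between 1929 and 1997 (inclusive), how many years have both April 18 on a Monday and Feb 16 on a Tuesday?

3

Check each year's weekday for April 18 and Feb 16:
  1929: Thu/Sat  1930: Fri/Sun  1931: Sat/Mon  1932: Mon/Tue ✓  1933: Tue/Thu  1934: Wed/Fri  1935: Thu/Sat  1936: Sat/Sun  1937: Sun/Tue  1938: Mon/Wed  1939: Tue/Thu  1940: Thu/Fri  1941: Fri/Sun  1942: Sat/Mon  …(41 more)…  1984: Wed/Thu  1985: Thu/Sat  1986: Fri/Sun  1987: Sat/Mon  1988: Mon/Tue ✓  1989: Tue/Thu  1990: Wed/Fri  1991: Thu/Sat  1992: Sat/Sun  1993: Sun/Tue  1994: Mon/Wed  1995: Tue/Thu  1996: Thu/Fri  1997: Fri/Sun
Both conditions hold in: 1932, 1960, 1988 — 3.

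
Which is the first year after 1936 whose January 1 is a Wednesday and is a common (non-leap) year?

Jan 1 advances by 2 weekdays after a leap year and by 1 after a common year.
1936: Jan 1 is Wednesday (leap).
1937: Friday
1938: Saturday
1939: Sunday
1940: Monday (leap)
1941: Wednesday
1941 begins on a Wednesday and is a common year.

1941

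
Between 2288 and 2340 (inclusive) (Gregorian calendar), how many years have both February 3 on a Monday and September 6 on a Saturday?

Check each year's weekday for February 3 and September 6:
  2288: Fri/Thu  2289: Sun/Fri  2290: Mon/Sat ✓  2291: Tue/Sun  2292: Wed/Tue  2293: Fri/Wed  2294: Sat/Thu  2295: Sun/Fri  2296: Mon/Sun  2297: Wed/Mon  2298: Thu/Tue  2299: Fri/Wed  2300: Sat/Thu  2301: Sun/Fri  …(25 more)…  2327: Thu/Tue  2328: Fri/Thu  2329: Sun/Fri  2330: Mon/Sat ✓  2331: Tue/Sun  2332: Wed/Tue  2333: Fri/Wed  2334: Sat/Thu  2335: Sun/Fri  2336: Mon/Sun  2337: Wed/Mon  2338: Thu/Tue  2339: Fri/Wed  2340: Sat/Fri
Both conditions hold in: 2290, 2302, 2313, 2319, 2330 — 5.

5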